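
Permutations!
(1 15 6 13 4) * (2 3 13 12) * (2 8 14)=[0, 15, 3, 13, 1, 5, 12, 7, 14, 9, 10, 11, 8, 4, 2, 6]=(1 15 6 12 8 14 2 3 13 4)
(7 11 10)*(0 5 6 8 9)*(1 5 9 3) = (0 9)(1 5 6 8 3)(7 11 10) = [9, 5, 2, 1, 4, 6, 8, 11, 3, 0, 7, 10]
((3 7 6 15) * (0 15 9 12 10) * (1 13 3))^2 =(0 1 3 6 12)(7 9 10 15 13)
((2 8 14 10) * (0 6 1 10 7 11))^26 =(0 11 7 14 8 2 10 1 6)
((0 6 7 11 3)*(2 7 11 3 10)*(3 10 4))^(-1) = ((0 6 11 4 3)(2 7 10))^(-1) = (0 3 4 11 6)(2 10 7)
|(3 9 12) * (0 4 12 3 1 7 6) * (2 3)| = 6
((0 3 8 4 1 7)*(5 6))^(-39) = (0 4)(1 3)(5 6)(7 8)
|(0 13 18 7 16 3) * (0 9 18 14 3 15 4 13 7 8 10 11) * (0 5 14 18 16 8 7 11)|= 14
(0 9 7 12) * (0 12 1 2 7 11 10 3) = (12)(0 9 11 10 3)(1 2 7) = [9, 2, 7, 0, 4, 5, 6, 1, 8, 11, 3, 10, 12]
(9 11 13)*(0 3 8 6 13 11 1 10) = (0 3 8 6 13 9 1 10) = [3, 10, 2, 8, 4, 5, 13, 7, 6, 1, 0, 11, 12, 9]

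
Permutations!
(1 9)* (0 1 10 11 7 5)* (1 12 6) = [12, 9, 2, 3, 4, 0, 1, 5, 8, 10, 11, 7, 6] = (0 12 6 1 9 10 11 7 5)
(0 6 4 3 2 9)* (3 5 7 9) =(0 6 4 5 7 9)(2 3) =[6, 1, 3, 2, 5, 7, 4, 9, 8, 0]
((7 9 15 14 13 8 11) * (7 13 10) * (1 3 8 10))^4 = (1 13 15 8 7)(3 10 14 11 9)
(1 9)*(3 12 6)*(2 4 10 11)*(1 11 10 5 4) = (1 9 11 2)(3 12 6)(4 5) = [0, 9, 1, 12, 5, 4, 3, 7, 8, 11, 10, 2, 6]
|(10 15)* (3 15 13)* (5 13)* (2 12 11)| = |(2 12 11)(3 15 10 5 13)| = 15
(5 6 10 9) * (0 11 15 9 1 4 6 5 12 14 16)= (0 11 15 9 12 14 16)(1 4 6 10)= [11, 4, 2, 3, 6, 5, 10, 7, 8, 12, 1, 15, 14, 13, 16, 9, 0]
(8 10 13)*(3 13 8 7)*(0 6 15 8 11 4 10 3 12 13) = (0 6 15 8 3)(4 10 11)(7 12 13) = [6, 1, 2, 0, 10, 5, 15, 12, 3, 9, 11, 4, 13, 7, 14, 8]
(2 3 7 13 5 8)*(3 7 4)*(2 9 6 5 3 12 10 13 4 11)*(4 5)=[0, 1, 7, 11, 12, 8, 4, 5, 9, 6, 13, 2, 10, 3]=(2 7 5 8 9 6 4 12 10 13 3 11)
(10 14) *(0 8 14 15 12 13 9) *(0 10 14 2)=[8, 1, 0, 3, 4, 5, 6, 7, 2, 10, 15, 11, 13, 9, 14, 12]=(0 8 2)(9 10 15 12 13)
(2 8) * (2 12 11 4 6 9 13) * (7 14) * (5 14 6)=(2 8 12 11 4 5 14 7 6 9 13)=[0, 1, 8, 3, 5, 14, 9, 6, 12, 13, 10, 4, 11, 2, 7]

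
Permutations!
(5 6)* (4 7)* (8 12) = (4 7)(5 6)(8 12) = [0, 1, 2, 3, 7, 6, 5, 4, 12, 9, 10, 11, 8]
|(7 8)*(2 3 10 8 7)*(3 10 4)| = |(2 10 8)(3 4)| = 6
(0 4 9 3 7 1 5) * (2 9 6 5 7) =(0 4 6 5)(1 7)(2 9 3) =[4, 7, 9, 2, 6, 0, 5, 1, 8, 3]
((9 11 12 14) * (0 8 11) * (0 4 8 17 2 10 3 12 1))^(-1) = (0 1 11 8 4 9 14 12 3 10 2 17)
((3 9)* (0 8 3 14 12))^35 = ((0 8 3 9 14 12))^35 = (0 12 14 9 3 8)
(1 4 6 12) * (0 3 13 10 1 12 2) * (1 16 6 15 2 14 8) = (0 3 13 10 16 6 14 8 1 4 15 2) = [3, 4, 0, 13, 15, 5, 14, 7, 1, 9, 16, 11, 12, 10, 8, 2, 6]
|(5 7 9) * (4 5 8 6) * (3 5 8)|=12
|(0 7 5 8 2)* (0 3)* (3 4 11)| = 8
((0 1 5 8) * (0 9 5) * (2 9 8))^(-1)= (0 1)(2 5 9)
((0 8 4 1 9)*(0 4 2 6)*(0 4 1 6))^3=(1 9)(4 6)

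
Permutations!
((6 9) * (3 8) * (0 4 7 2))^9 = (0 4 7 2)(3 8)(6 9)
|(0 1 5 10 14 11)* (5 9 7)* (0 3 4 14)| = |(0 1 9 7 5 10)(3 4 14 11)| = 12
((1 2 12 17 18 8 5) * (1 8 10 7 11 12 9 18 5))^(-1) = (1 8 5 17 12 11 7 10 18 9 2)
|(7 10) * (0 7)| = 3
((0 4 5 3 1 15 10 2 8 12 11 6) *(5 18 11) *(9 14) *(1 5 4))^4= (0 2 18 1 8 11 15 12 6 10 4)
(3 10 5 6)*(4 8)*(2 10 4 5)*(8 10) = [0, 1, 8, 4, 10, 6, 3, 7, 5, 9, 2] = (2 8 5 6 3 4 10)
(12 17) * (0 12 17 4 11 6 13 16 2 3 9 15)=(17)(0 12 4 11 6 13 16 2 3 9 15)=[12, 1, 3, 9, 11, 5, 13, 7, 8, 15, 10, 6, 4, 16, 14, 0, 2, 17]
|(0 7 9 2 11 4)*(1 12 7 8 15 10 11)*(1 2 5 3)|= 6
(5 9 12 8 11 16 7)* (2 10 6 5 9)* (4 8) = (2 10 6 5)(4 8 11 16 7 9 12) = [0, 1, 10, 3, 8, 2, 5, 9, 11, 12, 6, 16, 4, 13, 14, 15, 7]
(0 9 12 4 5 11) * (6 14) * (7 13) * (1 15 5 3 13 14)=(0 9 12 4 3 13 7 14 6 1 15 5 11)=[9, 15, 2, 13, 3, 11, 1, 14, 8, 12, 10, 0, 4, 7, 6, 5]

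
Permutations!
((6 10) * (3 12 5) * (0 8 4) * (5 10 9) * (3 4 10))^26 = ((0 8 10 6 9 5 4)(3 12))^26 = (12)(0 5 6 8 4 9 10)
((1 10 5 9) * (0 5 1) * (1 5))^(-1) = (0 9 5 10 1)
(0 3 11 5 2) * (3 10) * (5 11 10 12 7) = (0 12 7 5 2)(3 10) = [12, 1, 0, 10, 4, 2, 6, 5, 8, 9, 3, 11, 7]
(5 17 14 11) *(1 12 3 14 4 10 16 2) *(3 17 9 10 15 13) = (1 12 17 4 15 13 3 14 11 5 9 10 16 2) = [0, 12, 1, 14, 15, 9, 6, 7, 8, 10, 16, 5, 17, 3, 11, 13, 2, 4]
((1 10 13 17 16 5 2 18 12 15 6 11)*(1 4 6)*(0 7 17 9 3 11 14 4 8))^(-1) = (0 8 11 3 9 13 10 1 15 12 18 2 5 16 17 7)(4 14 6)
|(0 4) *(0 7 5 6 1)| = 6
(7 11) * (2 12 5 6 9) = [0, 1, 12, 3, 4, 6, 9, 11, 8, 2, 10, 7, 5] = (2 12 5 6 9)(7 11)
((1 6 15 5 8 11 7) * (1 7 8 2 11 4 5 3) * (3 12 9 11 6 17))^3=(17)(2 12 8)(4 6 9)(5 15 11)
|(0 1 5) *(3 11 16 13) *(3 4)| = 15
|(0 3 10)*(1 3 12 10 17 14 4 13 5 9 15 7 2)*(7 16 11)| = |(0 12 10)(1 3 17 14 4 13 5 9 15 16 11 7 2)| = 39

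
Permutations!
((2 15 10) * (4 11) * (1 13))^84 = (15)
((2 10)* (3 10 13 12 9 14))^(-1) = (2 10 3 14 9 12 13)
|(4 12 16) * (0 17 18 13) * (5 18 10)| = |(0 17 10 5 18 13)(4 12 16)| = 6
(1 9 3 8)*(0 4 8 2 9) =(0 4 8 1)(2 9 3) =[4, 0, 9, 2, 8, 5, 6, 7, 1, 3]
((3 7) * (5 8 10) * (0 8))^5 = (0 8 10 5)(3 7)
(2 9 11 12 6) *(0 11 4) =(0 11 12 6 2 9 4) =[11, 1, 9, 3, 0, 5, 2, 7, 8, 4, 10, 12, 6]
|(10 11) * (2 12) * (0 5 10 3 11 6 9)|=|(0 5 10 6 9)(2 12)(3 11)|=10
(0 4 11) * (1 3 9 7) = (0 4 11)(1 3 9 7) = [4, 3, 2, 9, 11, 5, 6, 1, 8, 7, 10, 0]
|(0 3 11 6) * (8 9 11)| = 6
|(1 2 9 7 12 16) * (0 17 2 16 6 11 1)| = |(0 17 2 9 7 12 6 11 1 16)| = 10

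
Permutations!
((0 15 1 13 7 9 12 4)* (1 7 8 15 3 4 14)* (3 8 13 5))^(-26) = (0 1 7 4 14 15 3 12 8 5 9)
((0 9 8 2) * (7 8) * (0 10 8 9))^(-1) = (2 8 10)(7 9)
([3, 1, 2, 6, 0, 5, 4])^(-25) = [4, 1, 2, 0, 6, 5, 3]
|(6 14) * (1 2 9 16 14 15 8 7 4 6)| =|(1 2 9 16 14)(4 6 15 8 7)| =5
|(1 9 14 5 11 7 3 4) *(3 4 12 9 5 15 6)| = 30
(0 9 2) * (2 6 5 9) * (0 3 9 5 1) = (0 2 3 9 6 1) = [2, 0, 3, 9, 4, 5, 1, 7, 8, 6]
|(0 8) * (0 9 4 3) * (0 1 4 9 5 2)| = 12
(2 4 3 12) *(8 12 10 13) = (2 4 3 10 13 8 12) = [0, 1, 4, 10, 3, 5, 6, 7, 12, 9, 13, 11, 2, 8]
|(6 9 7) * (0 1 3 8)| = 12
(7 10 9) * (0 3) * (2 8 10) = (0 3)(2 8 10 9 7) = [3, 1, 8, 0, 4, 5, 6, 2, 10, 7, 9]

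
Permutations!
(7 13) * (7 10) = [0, 1, 2, 3, 4, 5, 6, 13, 8, 9, 7, 11, 12, 10] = (7 13 10)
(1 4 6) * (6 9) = [0, 4, 2, 3, 9, 5, 1, 7, 8, 6] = (1 4 9 6)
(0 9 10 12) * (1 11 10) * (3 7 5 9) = (0 3 7 5 9 1 11 10 12) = [3, 11, 2, 7, 4, 9, 6, 5, 8, 1, 12, 10, 0]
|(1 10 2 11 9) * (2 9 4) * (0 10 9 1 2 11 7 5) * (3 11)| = 21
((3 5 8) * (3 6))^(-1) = (3 6 8 5) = ((3 5 8 6))^(-1)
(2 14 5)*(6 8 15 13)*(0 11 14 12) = (0 11 14 5 2 12)(6 8 15 13) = [11, 1, 12, 3, 4, 2, 8, 7, 15, 9, 10, 14, 0, 6, 5, 13]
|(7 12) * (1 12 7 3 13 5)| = 5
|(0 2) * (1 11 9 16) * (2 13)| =|(0 13 2)(1 11 9 16)| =12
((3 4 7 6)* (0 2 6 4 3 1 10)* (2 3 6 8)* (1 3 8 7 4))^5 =((0 8 2 7 1 10)(3 6))^5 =(0 10 1 7 2 8)(3 6)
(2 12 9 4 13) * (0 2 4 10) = (0 2 12 9 10)(4 13) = [2, 1, 12, 3, 13, 5, 6, 7, 8, 10, 0, 11, 9, 4]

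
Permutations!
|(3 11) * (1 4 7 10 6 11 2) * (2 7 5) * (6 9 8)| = 28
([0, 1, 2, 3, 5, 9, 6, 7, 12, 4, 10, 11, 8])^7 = (4 5 9)(8 12)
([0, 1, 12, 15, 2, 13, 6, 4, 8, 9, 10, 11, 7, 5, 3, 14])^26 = [0, 1, 7, 14, 12, 5, 6, 2, 8, 9, 10, 11, 4, 13, 15, 3]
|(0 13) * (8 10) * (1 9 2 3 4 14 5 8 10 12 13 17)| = 12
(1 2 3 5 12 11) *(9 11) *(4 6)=(1 2 3 5 12 9 11)(4 6)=[0, 2, 3, 5, 6, 12, 4, 7, 8, 11, 10, 1, 9]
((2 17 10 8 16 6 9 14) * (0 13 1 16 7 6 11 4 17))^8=(0 8 1 6 11 14 17)(2 10 13 7 16 9 4)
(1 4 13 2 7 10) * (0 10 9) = (0 10 1 4 13 2 7 9) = [10, 4, 7, 3, 13, 5, 6, 9, 8, 0, 1, 11, 12, 2]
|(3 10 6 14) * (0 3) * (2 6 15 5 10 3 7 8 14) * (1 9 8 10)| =18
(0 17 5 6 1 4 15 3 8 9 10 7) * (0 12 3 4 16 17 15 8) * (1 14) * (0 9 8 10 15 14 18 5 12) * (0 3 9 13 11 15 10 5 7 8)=(0 14 1 16 17 12 9 10 8)(3 13 11 15 4 5 6 18 7)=[14, 16, 2, 13, 5, 6, 18, 3, 0, 10, 8, 15, 9, 11, 1, 4, 17, 12, 7]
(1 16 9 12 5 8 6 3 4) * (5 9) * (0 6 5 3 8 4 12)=(0 6 8 5 4 1 16 3 12 9)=[6, 16, 2, 12, 1, 4, 8, 7, 5, 0, 10, 11, 9, 13, 14, 15, 3]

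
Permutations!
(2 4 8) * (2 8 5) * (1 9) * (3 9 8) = (1 8 3 9)(2 4 5) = [0, 8, 4, 9, 5, 2, 6, 7, 3, 1]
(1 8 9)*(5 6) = (1 8 9)(5 6) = [0, 8, 2, 3, 4, 6, 5, 7, 9, 1]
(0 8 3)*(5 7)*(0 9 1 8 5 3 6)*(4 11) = [5, 8, 2, 9, 11, 7, 0, 3, 6, 1, 10, 4] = (0 5 7 3 9 1 8 6)(4 11)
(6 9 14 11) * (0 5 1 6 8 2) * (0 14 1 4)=(0 5 4)(1 6 9)(2 14 11 8)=[5, 6, 14, 3, 0, 4, 9, 7, 2, 1, 10, 8, 12, 13, 11]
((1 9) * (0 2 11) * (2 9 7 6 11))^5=(0 11 6 7 1 9)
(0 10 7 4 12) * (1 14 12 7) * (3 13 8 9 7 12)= [10, 14, 2, 13, 12, 5, 6, 4, 9, 7, 1, 11, 0, 8, 3]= (0 10 1 14 3 13 8 9 7 4 12)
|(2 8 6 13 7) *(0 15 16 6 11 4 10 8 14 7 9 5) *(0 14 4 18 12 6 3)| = 52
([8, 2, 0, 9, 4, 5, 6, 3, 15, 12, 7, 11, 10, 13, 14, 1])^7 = (0 15 2 8 1)(3 12 7 9 10)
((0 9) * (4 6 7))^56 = ((0 9)(4 6 7))^56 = (9)(4 7 6)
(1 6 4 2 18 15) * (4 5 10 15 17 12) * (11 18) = (1 6 5 10 15)(2 11 18 17 12 4) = [0, 6, 11, 3, 2, 10, 5, 7, 8, 9, 15, 18, 4, 13, 14, 1, 16, 12, 17]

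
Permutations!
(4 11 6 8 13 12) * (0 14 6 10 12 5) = (0 14 6 8 13 5)(4 11 10 12) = [14, 1, 2, 3, 11, 0, 8, 7, 13, 9, 12, 10, 4, 5, 6]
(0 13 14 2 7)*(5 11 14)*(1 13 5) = [5, 13, 7, 3, 4, 11, 6, 0, 8, 9, 10, 14, 12, 1, 2] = (0 5 11 14 2 7)(1 13)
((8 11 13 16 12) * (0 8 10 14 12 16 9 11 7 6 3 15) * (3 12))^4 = (16)(0 12 15 6 3 7 14 8 10)(9 11 13)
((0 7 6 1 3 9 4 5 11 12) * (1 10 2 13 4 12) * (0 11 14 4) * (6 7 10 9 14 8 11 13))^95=((0 10 2 6 9 12 13)(1 3 14 4 5 8 11))^95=(0 9 10 12 2 13 6)(1 5 3 8 14 11 4)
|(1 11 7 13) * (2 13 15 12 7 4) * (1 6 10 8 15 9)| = 12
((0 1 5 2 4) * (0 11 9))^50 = ((0 1 5 2 4 11 9))^50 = (0 1 5 2 4 11 9)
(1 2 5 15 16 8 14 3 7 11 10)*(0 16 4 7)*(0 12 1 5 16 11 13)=(0 11 10 5 15 4 7 13)(1 2 16 8 14 3 12)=[11, 2, 16, 12, 7, 15, 6, 13, 14, 9, 5, 10, 1, 0, 3, 4, 8]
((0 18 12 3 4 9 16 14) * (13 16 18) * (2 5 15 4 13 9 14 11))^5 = (0 13 15 18 11 14 3 5 9 16 4 12 2)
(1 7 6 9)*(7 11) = [0, 11, 2, 3, 4, 5, 9, 6, 8, 1, 10, 7] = (1 11 7 6 9)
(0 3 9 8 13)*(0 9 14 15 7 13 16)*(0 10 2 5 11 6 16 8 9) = [3, 1, 5, 14, 4, 11, 16, 13, 8, 9, 2, 6, 12, 0, 15, 7, 10] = (0 3 14 15 7 13)(2 5 11 6 16 10)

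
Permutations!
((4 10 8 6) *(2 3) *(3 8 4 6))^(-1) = (2 3 8)(4 10)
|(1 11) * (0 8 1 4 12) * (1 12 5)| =|(0 8 12)(1 11 4 5)| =12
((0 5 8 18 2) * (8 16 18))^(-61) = (0 2 18 16 5)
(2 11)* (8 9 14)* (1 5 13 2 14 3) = (1 5 13 2 11 14 8 9 3) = [0, 5, 11, 1, 4, 13, 6, 7, 9, 3, 10, 14, 12, 2, 8]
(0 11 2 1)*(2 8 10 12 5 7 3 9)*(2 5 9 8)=(0 11 2 1)(3 8 10 12 9 5 7)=[11, 0, 1, 8, 4, 7, 6, 3, 10, 5, 12, 2, 9]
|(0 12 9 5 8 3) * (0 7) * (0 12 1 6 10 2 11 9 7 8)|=8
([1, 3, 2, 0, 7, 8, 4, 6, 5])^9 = [0, 1, 2, 3, 4, 8, 6, 7, 5]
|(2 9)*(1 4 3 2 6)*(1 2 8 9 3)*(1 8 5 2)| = |(1 4 8 9 6)(2 3 5)| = 15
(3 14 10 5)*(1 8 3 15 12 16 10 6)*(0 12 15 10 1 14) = (0 12 16 1 8 3)(5 10)(6 14) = [12, 8, 2, 0, 4, 10, 14, 7, 3, 9, 5, 11, 16, 13, 6, 15, 1]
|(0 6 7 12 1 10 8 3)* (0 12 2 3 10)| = 14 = |(0 6 7 2 3 12 1)(8 10)|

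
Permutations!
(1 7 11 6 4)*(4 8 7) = [0, 4, 2, 3, 1, 5, 8, 11, 7, 9, 10, 6] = (1 4)(6 8 7 11)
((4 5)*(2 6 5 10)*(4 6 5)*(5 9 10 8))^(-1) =((2 9 10)(4 8 5 6))^(-1) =(2 10 9)(4 6 5 8)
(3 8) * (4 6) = (3 8)(4 6) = [0, 1, 2, 8, 6, 5, 4, 7, 3]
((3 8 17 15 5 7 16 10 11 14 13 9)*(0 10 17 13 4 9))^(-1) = (0 13 8 3 9 4 14 11 10)(5 15 17 16 7)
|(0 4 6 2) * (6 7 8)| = 6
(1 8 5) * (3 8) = [0, 3, 2, 8, 4, 1, 6, 7, 5] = (1 3 8 5)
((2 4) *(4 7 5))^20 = ((2 7 5 4))^20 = (7)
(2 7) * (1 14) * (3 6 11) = (1 14)(2 7)(3 6 11) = [0, 14, 7, 6, 4, 5, 11, 2, 8, 9, 10, 3, 12, 13, 1]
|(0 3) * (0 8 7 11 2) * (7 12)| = 7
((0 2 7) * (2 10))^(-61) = ((0 10 2 7))^(-61) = (0 7 2 10)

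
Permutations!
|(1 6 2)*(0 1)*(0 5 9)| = 6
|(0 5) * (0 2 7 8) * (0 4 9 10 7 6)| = 20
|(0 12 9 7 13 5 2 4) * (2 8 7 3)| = |(0 12 9 3 2 4)(5 8 7 13)| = 12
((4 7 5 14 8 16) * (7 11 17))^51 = ((4 11 17 7 5 14 8 16))^51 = (4 7 8 11 5 16 17 14)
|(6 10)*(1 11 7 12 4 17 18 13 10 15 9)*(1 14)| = 13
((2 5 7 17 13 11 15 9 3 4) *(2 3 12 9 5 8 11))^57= ((2 8 11 15 5 7 17 13)(3 4)(9 12))^57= (2 8 11 15 5 7 17 13)(3 4)(9 12)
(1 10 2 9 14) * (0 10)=(0 10 2 9 14 1)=[10, 0, 9, 3, 4, 5, 6, 7, 8, 14, 2, 11, 12, 13, 1]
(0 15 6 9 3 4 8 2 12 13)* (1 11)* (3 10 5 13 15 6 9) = (0 6 3 4 8 2 12 15 9 10 5 13)(1 11) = [6, 11, 12, 4, 8, 13, 3, 7, 2, 10, 5, 1, 15, 0, 14, 9]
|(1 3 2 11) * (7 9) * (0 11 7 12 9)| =6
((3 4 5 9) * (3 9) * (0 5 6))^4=(9)(0 6 4 3 5)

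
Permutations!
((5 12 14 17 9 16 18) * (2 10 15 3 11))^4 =(2 11 3 15 10)(5 9 12 16 14 18 17)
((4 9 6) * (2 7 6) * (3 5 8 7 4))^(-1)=((2 4 9)(3 5 8 7 6))^(-1)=(2 9 4)(3 6 7 8 5)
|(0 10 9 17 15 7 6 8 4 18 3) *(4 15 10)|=|(0 4 18 3)(6 8 15 7)(9 17 10)|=12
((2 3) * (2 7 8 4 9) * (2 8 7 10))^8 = ((2 3 10)(4 9 8))^8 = (2 10 3)(4 8 9)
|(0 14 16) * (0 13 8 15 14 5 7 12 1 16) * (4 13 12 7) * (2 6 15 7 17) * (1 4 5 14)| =|(0 14)(1 16 12 4 13 8 7 17 2 6 15)| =22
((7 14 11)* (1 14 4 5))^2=((1 14 11 7 4 5))^2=(1 11 4)(5 14 7)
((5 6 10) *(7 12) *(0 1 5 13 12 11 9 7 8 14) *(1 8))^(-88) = ((0 8 14)(1 5 6 10 13 12)(7 11 9))^(-88) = (0 14 8)(1 6 13)(5 10 12)(7 9 11)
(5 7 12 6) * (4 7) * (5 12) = (4 7 5)(6 12) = [0, 1, 2, 3, 7, 4, 12, 5, 8, 9, 10, 11, 6]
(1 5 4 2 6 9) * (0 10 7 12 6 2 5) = [10, 0, 2, 3, 5, 4, 9, 12, 8, 1, 7, 11, 6] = (0 10 7 12 6 9 1)(4 5)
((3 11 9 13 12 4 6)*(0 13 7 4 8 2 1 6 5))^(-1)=((0 13 12 8 2 1 6 3 11 9 7 4 5))^(-1)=(0 5 4 7 9 11 3 6 1 2 8 12 13)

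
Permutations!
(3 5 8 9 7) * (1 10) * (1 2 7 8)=(1 10 2 7 3 5)(8 9)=[0, 10, 7, 5, 4, 1, 6, 3, 9, 8, 2]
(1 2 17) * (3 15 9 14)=(1 2 17)(3 15 9 14)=[0, 2, 17, 15, 4, 5, 6, 7, 8, 14, 10, 11, 12, 13, 3, 9, 16, 1]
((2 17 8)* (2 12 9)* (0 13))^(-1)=(0 13)(2 9 12 8 17)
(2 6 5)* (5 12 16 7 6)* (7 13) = (2 5)(6 12 16 13 7) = [0, 1, 5, 3, 4, 2, 12, 6, 8, 9, 10, 11, 16, 7, 14, 15, 13]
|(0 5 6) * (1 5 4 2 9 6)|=|(0 4 2 9 6)(1 5)|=10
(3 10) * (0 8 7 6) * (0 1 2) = [8, 2, 0, 10, 4, 5, 1, 6, 7, 9, 3] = (0 8 7 6 1 2)(3 10)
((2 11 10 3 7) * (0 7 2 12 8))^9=((0 7 12 8)(2 11 10 3))^9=(0 7 12 8)(2 11 10 3)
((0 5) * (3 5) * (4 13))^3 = ((0 3 5)(4 13))^3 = (4 13)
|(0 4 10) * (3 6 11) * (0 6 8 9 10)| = 6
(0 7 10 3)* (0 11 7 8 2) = [8, 1, 0, 11, 4, 5, 6, 10, 2, 9, 3, 7] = (0 8 2)(3 11 7 10)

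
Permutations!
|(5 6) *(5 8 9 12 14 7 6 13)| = 6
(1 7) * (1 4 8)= (1 7 4 8)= [0, 7, 2, 3, 8, 5, 6, 4, 1]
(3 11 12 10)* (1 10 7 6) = (1 10 3 11 12 7 6) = [0, 10, 2, 11, 4, 5, 1, 6, 8, 9, 3, 12, 7]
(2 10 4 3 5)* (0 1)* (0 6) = (0 1 6)(2 10 4 3 5) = [1, 6, 10, 5, 3, 2, 0, 7, 8, 9, 4]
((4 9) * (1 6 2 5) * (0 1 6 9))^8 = ((0 1 9 4)(2 5 6))^8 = (9)(2 6 5)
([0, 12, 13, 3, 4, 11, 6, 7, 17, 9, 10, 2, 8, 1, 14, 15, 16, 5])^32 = (17)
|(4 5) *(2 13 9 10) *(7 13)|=10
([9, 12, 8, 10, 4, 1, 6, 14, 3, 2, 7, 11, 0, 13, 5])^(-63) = [8, 9, 10, 14, 4, 0, 6, 1, 7, 3, 5, 11, 2, 13, 12]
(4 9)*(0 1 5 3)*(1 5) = (0 5 3)(4 9) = [5, 1, 2, 0, 9, 3, 6, 7, 8, 4]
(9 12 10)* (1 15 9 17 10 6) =(1 15 9 12 6)(10 17) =[0, 15, 2, 3, 4, 5, 1, 7, 8, 12, 17, 11, 6, 13, 14, 9, 16, 10]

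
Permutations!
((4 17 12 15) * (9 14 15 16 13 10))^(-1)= (4 15 14 9 10 13 16 12 17)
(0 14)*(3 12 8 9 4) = [14, 1, 2, 12, 3, 5, 6, 7, 9, 4, 10, 11, 8, 13, 0] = (0 14)(3 12 8 9 4)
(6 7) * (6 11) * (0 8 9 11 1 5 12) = (0 8 9 11 6 7 1 5 12) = [8, 5, 2, 3, 4, 12, 7, 1, 9, 11, 10, 6, 0]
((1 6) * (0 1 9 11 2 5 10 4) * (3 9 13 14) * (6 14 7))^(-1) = (0 4 10 5 2 11 9 3 14 1)(6 7 13)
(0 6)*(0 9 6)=[0, 1, 2, 3, 4, 5, 9, 7, 8, 6]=(6 9)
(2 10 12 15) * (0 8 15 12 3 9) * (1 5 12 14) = (0 8 15 2 10 3 9)(1 5 12 14) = [8, 5, 10, 9, 4, 12, 6, 7, 15, 0, 3, 11, 14, 13, 1, 2]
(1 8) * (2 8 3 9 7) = (1 3 9 7 2 8) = [0, 3, 8, 9, 4, 5, 6, 2, 1, 7]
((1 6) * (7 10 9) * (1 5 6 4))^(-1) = ((1 4)(5 6)(7 10 9))^(-1) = (1 4)(5 6)(7 9 10)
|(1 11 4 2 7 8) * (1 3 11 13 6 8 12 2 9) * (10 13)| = 9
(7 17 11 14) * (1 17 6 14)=[0, 17, 2, 3, 4, 5, 14, 6, 8, 9, 10, 1, 12, 13, 7, 15, 16, 11]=(1 17 11)(6 14 7)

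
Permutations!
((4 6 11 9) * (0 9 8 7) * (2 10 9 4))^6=(11)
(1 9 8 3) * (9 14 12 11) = [0, 14, 2, 1, 4, 5, 6, 7, 3, 8, 10, 9, 11, 13, 12] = (1 14 12 11 9 8 3)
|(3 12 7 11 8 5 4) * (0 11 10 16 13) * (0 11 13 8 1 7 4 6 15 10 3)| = |(0 13 11 1 7 3 12 4)(5 6 15 10 16 8)| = 24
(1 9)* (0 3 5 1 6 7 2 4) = [3, 9, 4, 5, 0, 1, 7, 2, 8, 6] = (0 3 5 1 9 6 7 2 4)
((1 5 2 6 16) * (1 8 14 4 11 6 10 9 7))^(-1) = ((1 5 2 10 9 7)(4 11 6 16 8 14))^(-1) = (1 7 9 10 2 5)(4 14 8 16 6 11)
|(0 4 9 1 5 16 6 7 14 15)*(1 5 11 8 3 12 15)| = 14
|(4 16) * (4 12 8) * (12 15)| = 5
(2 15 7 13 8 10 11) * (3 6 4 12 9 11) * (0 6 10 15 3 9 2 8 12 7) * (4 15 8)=[6, 1, 3, 10, 7, 5, 15, 13, 8, 11, 9, 4, 2, 12, 14, 0]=(0 6 15)(2 3 10 9 11 4 7 13 12)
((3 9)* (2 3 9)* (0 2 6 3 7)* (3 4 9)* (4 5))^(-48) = (3 5 9 6 4)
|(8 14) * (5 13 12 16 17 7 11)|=14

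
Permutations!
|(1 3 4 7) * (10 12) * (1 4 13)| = 6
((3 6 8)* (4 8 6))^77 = ((3 4 8))^77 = (3 8 4)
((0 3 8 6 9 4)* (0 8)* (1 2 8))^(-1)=((0 3)(1 2 8 6 9 4))^(-1)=(0 3)(1 4 9 6 8 2)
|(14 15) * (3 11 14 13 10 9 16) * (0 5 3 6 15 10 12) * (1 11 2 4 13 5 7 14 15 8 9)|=52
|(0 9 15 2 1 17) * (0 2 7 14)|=15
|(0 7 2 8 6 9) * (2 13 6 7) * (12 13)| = 8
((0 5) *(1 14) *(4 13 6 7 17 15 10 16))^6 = ((0 5)(1 14)(4 13 6 7 17 15 10 16))^6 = (4 10 17 6)(7 13 16 15)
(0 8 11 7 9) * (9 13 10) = (0 8 11 7 13 10 9) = [8, 1, 2, 3, 4, 5, 6, 13, 11, 0, 9, 7, 12, 10]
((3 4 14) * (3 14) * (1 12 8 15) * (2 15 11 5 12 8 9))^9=(1 8 11 5 12 9 2 15)(3 4)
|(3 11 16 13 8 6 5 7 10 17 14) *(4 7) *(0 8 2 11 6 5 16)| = 14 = |(0 8 5 4 7 10 17 14 3 6 16 13 2 11)|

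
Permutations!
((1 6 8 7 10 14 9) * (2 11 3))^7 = ((1 6 8 7 10 14 9)(2 11 3))^7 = (14)(2 11 3)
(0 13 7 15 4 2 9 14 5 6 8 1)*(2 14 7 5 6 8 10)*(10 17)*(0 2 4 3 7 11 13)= [0, 2, 9, 7, 14, 8, 17, 15, 1, 11, 4, 13, 12, 5, 6, 3, 16, 10]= (1 2 9 11 13 5 8)(3 7 15)(4 14 6 17 10)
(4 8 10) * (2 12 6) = (2 12 6)(4 8 10) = [0, 1, 12, 3, 8, 5, 2, 7, 10, 9, 4, 11, 6]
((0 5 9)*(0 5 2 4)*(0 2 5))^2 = (0 9 5)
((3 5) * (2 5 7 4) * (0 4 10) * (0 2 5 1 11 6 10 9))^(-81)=(0 3)(1 2 10 6 11)(4 7)(5 9)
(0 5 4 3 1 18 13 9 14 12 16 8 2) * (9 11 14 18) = (0 5 4 3 1 9 18 13 11 14 12 16 8 2) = [5, 9, 0, 1, 3, 4, 6, 7, 2, 18, 10, 14, 16, 11, 12, 15, 8, 17, 13]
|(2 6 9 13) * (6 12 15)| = |(2 12 15 6 9 13)| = 6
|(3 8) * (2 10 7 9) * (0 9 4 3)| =8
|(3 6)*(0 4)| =|(0 4)(3 6)| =2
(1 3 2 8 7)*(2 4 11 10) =(1 3 4 11 10 2 8 7) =[0, 3, 8, 4, 11, 5, 6, 1, 7, 9, 2, 10]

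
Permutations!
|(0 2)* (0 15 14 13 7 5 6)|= |(0 2 15 14 13 7 5 6)|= 8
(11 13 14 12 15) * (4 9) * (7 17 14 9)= [0, 1, 2, 3, 7, 5, 6, 17, 8, 4, 10, 13, 15, 9, 12, 11, 16, 14]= (4 7 17 14 12 15 11 13 9)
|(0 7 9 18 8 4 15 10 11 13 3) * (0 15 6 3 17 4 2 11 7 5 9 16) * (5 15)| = |(0 15 10 7 16)(2 11 13 17 4 6 3 5 9 18 8)| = 55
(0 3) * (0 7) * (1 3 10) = (0 10 1 3 7) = [10, 3, 2, 7, 4, 5, 6, 0, 8, 9, 1]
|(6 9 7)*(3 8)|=6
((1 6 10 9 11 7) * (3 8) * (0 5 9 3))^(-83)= ((0 5 9 11 7 1 6 10 3 8))^(-83)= (0 10 7 5 3 1 9 8 6 11)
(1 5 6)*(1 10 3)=[0, 5, 2, 1, 4, 6, 10, 7, 8, 9, 3]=(1 5 6 10 3)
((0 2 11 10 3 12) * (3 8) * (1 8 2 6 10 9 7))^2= (0 10 11 7 8 12 6 2 9 1 3)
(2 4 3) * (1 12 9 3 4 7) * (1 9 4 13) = [0, 12, 7, 2, 13, 5, 6, 9, 8, 3, 10, 11, 4, 1] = (1 12 4 13)(2 7 9 3)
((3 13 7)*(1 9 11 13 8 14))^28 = (1 7)(3 9)(8 11)(13 14)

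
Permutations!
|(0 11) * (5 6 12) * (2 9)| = 6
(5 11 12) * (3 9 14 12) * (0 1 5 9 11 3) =[1, 5, 2, 11, 4, 3, 6, 7, 8, 14, 10, 0, 9, 13, 12] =(0 1 5 3 11)(9 14 12)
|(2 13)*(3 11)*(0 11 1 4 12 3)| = 4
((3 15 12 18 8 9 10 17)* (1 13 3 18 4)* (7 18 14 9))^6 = ((1 13 3 15 12 4)(7 18 8)(9 10 17 14))^6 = (18)(9 17)(10 14)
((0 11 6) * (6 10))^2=(0 10)(6 11)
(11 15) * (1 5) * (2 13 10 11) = (1 5)(2 13 10 11 15) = [0, 5, 13, 3, 4, 1, 6, 7, 8, 9, 11, 15, 12, 10, 14, 2]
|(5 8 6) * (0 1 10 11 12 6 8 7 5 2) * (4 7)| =|(0 1 10 11 12 6 2)(4 7 5)| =21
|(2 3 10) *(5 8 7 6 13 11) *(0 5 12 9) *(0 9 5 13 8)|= |(0 13 11 12 5)(2 3 10)(6 8 7)|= 15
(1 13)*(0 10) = (0 10)(1 13) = [10, 13, 2, 3, 4, 5, 6, 7, 8, 9, 0, 11, 12, 1]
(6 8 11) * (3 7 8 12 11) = [0, 1, 2, 7, 4, 5, 12, 8, 3, 9, 10, 6, 11] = (3 7 8)(6 12 11)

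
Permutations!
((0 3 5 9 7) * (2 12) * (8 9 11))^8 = ((0 3 5 11 8 9 7)(2 12))^8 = (12)(0 3 5 11 8 9 7)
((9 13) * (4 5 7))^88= (13)(4 5 7)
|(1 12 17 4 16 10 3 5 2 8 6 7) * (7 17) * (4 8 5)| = |(1 12 7)(2 5)(3 4 16 10)(6 17 8)| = 12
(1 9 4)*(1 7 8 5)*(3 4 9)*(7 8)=(9)(1 3 4 8 5)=[0, 3, 2, 4, 8, 1, 6, 7, 5, 9]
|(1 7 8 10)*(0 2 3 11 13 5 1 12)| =11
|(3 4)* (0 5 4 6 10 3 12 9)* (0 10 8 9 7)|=5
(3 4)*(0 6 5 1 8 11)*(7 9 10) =(0 6 5 1 8 11)(3 4)(7 9 10) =[6, 8, 2, 4, 3, 1, 5, 9, 11, 10, 7, 0]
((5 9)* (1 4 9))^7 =((1 4 9 5))^7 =(1 5 9 4)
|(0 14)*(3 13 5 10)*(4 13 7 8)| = |(0 14)(3 7 8 4 13 5 10)| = 14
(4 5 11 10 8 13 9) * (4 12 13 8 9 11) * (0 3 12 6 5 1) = [3, 0, 2, 12, 1, 4, 5, 7, 8, 6, 9, 10, 13, 11] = (0 3 12 13 11 10 9 6 5 4 1)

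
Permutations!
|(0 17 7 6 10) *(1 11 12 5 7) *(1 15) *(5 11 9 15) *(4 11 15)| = 6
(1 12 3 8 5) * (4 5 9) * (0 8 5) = [8, 12, 2, 5, 0, 1, 6, 7, 9, 4, 10, 11, 3] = (0 8 9 4)(1 12 3 5)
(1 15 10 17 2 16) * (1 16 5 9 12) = (1 15 10 17 2 5 9 12) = [0, 15, 5, 3, 4, 9, 6, 7, 8, 12, 17, 11, 1, 13, 14, 10, 16, 2]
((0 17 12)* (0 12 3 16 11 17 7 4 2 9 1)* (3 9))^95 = ((0 7 4 2 3 16 11 17 9 1))^95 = (0 16)(1 3)(2 9)(4 17)(7 11)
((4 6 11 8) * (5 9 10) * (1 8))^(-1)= (1 11 6 4 8)(5 10 9)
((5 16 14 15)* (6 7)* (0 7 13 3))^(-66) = (0 3 13 6 7)(5 14)(15 16)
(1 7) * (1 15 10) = (1 7 15 10) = [0, 7, 2, 3, 4, 5, 6, 15, 8, 9, 1, 11, 12, 13, 14, 10]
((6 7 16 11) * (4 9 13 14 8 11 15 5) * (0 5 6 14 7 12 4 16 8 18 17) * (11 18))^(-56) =((0 5 16 15 6 12 4 9 13 7 8 18 17)(11 14))^(-56) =(0 7 12 5 8 4 16 18 9 15 17 13 6)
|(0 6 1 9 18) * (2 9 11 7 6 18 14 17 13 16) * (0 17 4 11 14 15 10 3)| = 30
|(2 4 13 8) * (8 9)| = |(2 4 13 9 8)| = 5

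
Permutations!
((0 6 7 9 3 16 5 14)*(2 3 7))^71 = ((0 6 2 3 16 5 14)(7 9))^71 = (0 6 2 3 16 5 14)(7 9)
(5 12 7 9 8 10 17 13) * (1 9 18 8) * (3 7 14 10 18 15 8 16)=(1 9)(3 7 15 8 18 16)(5 12 14 10 17 13)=[0, 9, 2, 7, 4, 12, 6, 15, 18, 1, 17, 11, 14, 5, 10, 8, 3, 13, 16]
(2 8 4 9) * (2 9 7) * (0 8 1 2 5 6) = [8, 2, 1, 3, 7, 6, 0, 5, 4, 9] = (9)(0 8 4 7 5 6)(1 2)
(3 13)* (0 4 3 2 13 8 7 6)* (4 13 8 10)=(0 13 2 8 7 6)(3 10 4)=[13, 1, 8, 10, 3, 5, 0, 6, 7, 9, 4, 11, 12, 2]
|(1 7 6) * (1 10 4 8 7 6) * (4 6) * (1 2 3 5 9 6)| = 10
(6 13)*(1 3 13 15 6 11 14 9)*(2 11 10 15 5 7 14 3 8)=(1 8 2 11 3 13 10 15 6 5 7 14 9)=[0, 8, 11, 13, 4, 7, 5, 14, 2, 1, 15, 3, 12, 10, 9, 6]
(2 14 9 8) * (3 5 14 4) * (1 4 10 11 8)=(1 4 3 5 14 9)(2 10 11 8)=[0, 4, 10, 5, 3, 14, 6, 7, 2, 1, 11, 8, 12, 13, 9]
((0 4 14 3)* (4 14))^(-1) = (0 3 14)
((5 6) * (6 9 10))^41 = (5 9 10 6)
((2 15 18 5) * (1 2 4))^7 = (1 2 15 18 5 4) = ((1 2 15 18 5 4))^7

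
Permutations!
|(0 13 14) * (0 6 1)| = |(0 13 14 6 1)| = 5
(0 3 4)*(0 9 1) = [3, 0, 2, 4, 9, 5, 6, 7, 8, 1] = (0 3 4 9 1)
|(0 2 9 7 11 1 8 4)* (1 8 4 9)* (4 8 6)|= 9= |(0 2 1 8 9 7 11 6 4)|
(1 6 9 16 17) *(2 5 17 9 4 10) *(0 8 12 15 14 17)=(0 8 12 15 14 17 1 6 4 10 2 5)(9 16)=[8, 6, 5, 3, 10, 0, 4, 7, 12, 16, 2, 11, 15, 13, 17, 14, 9, 1]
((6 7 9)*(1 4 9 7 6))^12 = (9)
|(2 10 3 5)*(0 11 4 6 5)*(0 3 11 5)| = |(0 5 2 10 11 4 6)| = 7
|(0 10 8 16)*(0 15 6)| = |(0 10 8 16 15 6)| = 6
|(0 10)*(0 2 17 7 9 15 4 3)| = 9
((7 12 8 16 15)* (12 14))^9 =((7 14 12 8 16 15))^9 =(7 8)(12 15)(14 16)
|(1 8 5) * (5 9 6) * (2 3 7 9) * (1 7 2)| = |(1 8)(2 3)(5 7 9 6)| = 4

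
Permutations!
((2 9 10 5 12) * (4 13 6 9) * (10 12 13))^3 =(2 5 9 4 13 12 10 6)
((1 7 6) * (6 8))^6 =((1 7 8 6))^6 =(1 8)(6 7)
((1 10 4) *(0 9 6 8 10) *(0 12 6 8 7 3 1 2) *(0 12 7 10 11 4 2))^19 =(0 4 11 8 9)(1 7 3)(2 10 6 12)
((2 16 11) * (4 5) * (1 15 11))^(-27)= (1 2 15 16 11)(4 5)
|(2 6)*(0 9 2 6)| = |(0 9 2)| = 3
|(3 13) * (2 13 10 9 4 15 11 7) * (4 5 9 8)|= |(2 13 3 10 8 4 15 11 7)(5 9)|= 18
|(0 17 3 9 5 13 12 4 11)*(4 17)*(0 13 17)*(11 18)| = 12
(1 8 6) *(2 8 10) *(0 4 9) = (0 4 9)(1 10 2 8 6) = [4, 10, 8, 3, 9, 5, 1, 7, 6, 0, 2]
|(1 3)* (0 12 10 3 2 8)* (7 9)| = 14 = |(0 12 10 3 1 2 8)(7 9)|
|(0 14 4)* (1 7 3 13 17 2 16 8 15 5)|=30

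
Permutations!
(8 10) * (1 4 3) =(1 4 3)(8 10) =[0, 4, 2, 1, 3, 5, 6, 7, 10, 9, 8]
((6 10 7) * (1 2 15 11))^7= ((1 2 15 11)(6 10 7))^7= (1 11 15 2)(6 10 7)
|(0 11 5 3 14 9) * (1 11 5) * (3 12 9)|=4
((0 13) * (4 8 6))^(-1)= ((0 13)(4 8 6))^(-1)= (0 13)(4 6 8)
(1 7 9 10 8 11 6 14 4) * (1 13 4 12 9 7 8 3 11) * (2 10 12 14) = (14)(1 8)(2 10 3 11 6)(4 13)(9 12) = [0, 8, 10, 11, 13, 5, 2, 7, 1, 12, 3, 6, 9, 4, 14]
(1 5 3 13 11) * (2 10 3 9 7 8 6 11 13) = (13)(1 5 9 7 8 6 11)(2 10 3) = [0, 5, 10, 2, 4, 9, 11, 8, 6, 7, 3, 1, 12, 13]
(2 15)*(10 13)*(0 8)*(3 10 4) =[8, 1, 15, 10, 3, 5, 6, 7, 0, 9, 13, 11, 12, 4, 14, 2] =(0 8)(2 15)(3 10 13 4)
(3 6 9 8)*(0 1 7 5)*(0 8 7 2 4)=(0 1 2 4)(3 6 9 7 5 8)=[1, 2, 4, 6, 0, 8, 9, 5, 3, 7]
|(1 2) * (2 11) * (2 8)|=|(1 11 8 2)|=4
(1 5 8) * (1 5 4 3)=(1 4 3)(5 8)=[0, 4, 2, 1, 3, 8, 6, 7, 5]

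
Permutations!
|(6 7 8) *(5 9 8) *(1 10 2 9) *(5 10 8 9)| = 7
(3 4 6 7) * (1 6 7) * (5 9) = (1 6)(3 4 7)(5 9) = [0, 6, 2, 4, 7, 9, 1, 3, 8, 5]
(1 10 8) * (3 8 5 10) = (1 3 8)(5 10) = [0, 3, 2, 8, 4, 10, 6, 7, 1, 9, 5]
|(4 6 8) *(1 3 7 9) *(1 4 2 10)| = 9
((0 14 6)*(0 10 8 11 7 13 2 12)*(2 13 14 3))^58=((0 3 2 12)(6 10 8 11 7 14))^58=(0 2)(3 12)(6 7 8)(10 14 11)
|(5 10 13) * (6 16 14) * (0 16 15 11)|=|(0 16 14 6 15 11)(5 10 13)|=6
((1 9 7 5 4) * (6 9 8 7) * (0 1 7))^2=((0 1 8)(4 7 5)(6 9))^2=(9)(0 8 1)(4 5 7)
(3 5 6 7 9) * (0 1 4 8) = (0 1 4 8)(3 5 6 7 9) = [1, 4, 2, 5, 8, 6, 7, 9, 0, 3]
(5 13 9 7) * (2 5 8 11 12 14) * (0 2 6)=(0 2 5 13 9 7 8 11 12 14 6)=[2, 1, 5, 3, 4, 13, 0, 8, 11, 7, 10, 12, 14, 9, 6]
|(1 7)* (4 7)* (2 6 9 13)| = 12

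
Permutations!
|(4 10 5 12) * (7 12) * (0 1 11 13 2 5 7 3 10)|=11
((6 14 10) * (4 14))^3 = (4 6 10 14)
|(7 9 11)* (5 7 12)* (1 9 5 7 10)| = |(1 9 11 12 7 5 10)| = 7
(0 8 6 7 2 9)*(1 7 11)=[8, 7, 9, 3, 4, 5, 11, 2, 6, 0, 10, 1]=(0 8 6 11 1 7 2 9)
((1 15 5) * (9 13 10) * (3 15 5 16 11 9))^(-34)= (3 15 16 11 9 13 10)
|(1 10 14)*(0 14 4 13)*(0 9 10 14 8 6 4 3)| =|(0 8 6 4 13 9 10 3)(1 14)| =8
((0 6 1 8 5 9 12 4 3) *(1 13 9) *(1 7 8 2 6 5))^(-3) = (0 12 6 8)(1 5 4 13)(2 7 3 9) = ((0 5 7 8 1 2 6 13 9 12 4 3))^(-3)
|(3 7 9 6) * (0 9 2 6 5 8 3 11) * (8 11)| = 20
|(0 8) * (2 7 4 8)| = 5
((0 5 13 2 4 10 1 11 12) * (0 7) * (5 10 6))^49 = ((0 10 1 11 12 7)(2 4 6 5 13))^49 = (0 10 1 11 12 7)(2 13 5 6 4)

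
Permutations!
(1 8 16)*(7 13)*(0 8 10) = [8, 10, 2, 3, 4, 5, 6, 13, 16, 9, 0, 11, 12, 7, 14, 15, 1] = (0 8 16 1 10)(7 13)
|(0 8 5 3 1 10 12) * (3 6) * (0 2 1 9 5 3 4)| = 28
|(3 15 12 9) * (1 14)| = |(1 14)(3 15 12 9)| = 4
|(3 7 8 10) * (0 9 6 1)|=|(0 9 6 1)(3 7 8 10)|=4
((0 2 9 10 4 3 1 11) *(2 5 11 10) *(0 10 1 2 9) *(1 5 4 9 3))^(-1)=((0 4 1 5 11 10 9 3 2))^(-1)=(0 2 3 9 10 11 5 1 4)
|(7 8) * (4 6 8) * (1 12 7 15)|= 7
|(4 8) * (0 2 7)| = 6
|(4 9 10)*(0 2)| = 6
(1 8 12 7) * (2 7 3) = (1 8 12 3 2 7) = [0, 8, 7, 2, 4, 5, 6, 1, 12, 9, 10, 11, 3]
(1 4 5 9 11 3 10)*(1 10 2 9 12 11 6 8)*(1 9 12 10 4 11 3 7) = (1 11 7)(2 12 3)(4 5 10)(6 8 9) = [0, 11, 12, 2, 5, 10, 8, 1, 9, 6, 4, 7, 3]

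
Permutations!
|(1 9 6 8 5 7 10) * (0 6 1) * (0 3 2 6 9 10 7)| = 9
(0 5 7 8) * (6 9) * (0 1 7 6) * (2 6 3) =(0 5 3 2 6 9)(1 7 8) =[5, 7, 6, 2, 4, 3, 9, 8, 1, 0]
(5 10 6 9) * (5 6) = [0, 1, 2, 3, 4, 10, 9, 7, 8, 6, 5] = (5 10)(6 9)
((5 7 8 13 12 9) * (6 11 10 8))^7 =((5 7 6 11 10 8 13 12 9))^7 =(5 12 8 11 7 9 13 10 6)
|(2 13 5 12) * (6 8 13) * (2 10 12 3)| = |(2 6 8 13 5 3)(10 12)| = 6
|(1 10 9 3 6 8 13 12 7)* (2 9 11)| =11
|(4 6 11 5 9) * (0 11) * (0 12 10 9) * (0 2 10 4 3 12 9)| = |(0 11 5 2 10)(3 12 4 6 9)| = 5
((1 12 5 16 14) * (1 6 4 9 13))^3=(1 16 4)(5 6 13)(9 12 14)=((1 12 5 16 14 6 4 9 13))^3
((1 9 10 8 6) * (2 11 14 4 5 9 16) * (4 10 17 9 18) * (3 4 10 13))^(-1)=(1 6 8 10 18 5 4 3 13 14 11 2 16)(9 17)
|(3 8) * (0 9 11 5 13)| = 10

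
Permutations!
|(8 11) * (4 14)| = 2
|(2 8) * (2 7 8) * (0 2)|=|(0 2)(7 8)|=2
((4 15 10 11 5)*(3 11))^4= ((3 11 5 4 15 10))^4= (3 15 5)(4 11 10)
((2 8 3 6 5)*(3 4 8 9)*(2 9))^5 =(3 6 5 9)(4 8)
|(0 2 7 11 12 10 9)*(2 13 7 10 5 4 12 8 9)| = |(0 13 7 11 8 9)(2 10)(4 12 5)| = 6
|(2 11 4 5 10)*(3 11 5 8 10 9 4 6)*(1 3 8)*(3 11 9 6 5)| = 10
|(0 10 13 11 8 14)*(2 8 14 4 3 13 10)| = |(0 2 8 4 3 13 11 14)| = 8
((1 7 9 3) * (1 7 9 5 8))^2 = ((1 9 3 7 5 8))^2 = (1 3 5)(7 8 9)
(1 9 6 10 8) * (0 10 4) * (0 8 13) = (0 10 13)(1 9 6 4 8) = [10, 9, 2, 3, 8, 5, 4, 7, 1, 6, 13, 11, 12, 0]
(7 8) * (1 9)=(1 9)(7 8)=[0, 9, 2, 3, 4, 5, 6, 8, 7, 1]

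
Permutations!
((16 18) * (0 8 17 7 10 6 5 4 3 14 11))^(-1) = (0 11 14 3 4 5 6 10 7 17 8)(16 18)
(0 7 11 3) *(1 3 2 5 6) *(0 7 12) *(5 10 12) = (0 5 6 1 3 7 11 2 10 12) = [5, 3, 10, 7, 4, 6, 1, 11, 8, 9, 12, 2, 0]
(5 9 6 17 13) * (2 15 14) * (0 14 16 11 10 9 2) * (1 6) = [14, 6, 15, 3, 4, 2, 17, 7, 8, 1, 9, 10, 12, 5, 0, 16, 11, 13] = (0 14)(1 6 17 13 5 2 15 16 11 10 9)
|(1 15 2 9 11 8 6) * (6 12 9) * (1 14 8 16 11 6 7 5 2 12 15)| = 6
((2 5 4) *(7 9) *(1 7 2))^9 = (1 2)(4 9)(5 7)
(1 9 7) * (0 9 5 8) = (0 9 7 1 5 8) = [9, 5, 2, 3, 4, 8, 6, 1, 0, 7]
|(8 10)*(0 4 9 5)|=|(0 4 9 5)(8 10)|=4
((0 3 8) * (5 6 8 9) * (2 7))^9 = ((0 3 9 5 6 8)(2 7))^9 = (0 5)(2 7)(3 6)(8 9)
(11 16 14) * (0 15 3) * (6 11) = (0 15 3)(6 11 16 14) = [15, 1, 2, 0, 4, 5, 11, 7, 8, 9, 10, 16, 12, 13, 6, 3, 14]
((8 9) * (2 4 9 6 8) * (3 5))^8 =((2 4 9)(3 5)(6 8))^8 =(2 9 4)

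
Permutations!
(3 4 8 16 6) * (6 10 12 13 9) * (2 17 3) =(2 17 3 4 8 16 10 12 13 9 6) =[0, 1, 17, 4, 8, 5, 2, 7, 16, 6, 12, 11, 13, 9, 14, 15, 10, 3]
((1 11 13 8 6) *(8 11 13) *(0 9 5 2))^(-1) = (0 2 5 9)(1 6 8 11 13)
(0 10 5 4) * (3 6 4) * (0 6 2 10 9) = (0 9)(2 10 5 3)(4 6) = [9, 1, 10, 2, 6, 3, 4, 7, 8, 0, 5]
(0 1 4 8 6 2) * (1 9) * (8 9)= (0 8 6 2)(1 4 9)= [8, 4, 0, 3, 9, 5, 2, 7, 6, 1]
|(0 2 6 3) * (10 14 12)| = |(0 2 6 3)(10 14 12)| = 12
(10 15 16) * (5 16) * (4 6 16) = (4 6 16 10 15 5) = [0, 1, 2, 3, 6, 4, 16, 7, 8, 9, 15, 11, 12, 13, 14, 5, 10]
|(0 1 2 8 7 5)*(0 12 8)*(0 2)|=4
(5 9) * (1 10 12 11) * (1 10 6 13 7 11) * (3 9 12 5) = (1 6 13 7 11 10 5 12)(3 9) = [0, 6, 2, 9, 4, 12, 13, 11, 8, 3, 5, 10, 1, 7]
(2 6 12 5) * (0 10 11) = [10, 1, 6, 3, 4, 2, 12, 7, 8, 9, 11, 0, 5] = (0 10 11)(2 6 12 5)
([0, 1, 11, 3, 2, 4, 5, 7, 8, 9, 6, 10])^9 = (2 6)(4 10)(5 11)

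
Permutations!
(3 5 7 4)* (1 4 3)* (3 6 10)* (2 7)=(1 4)(2 7 6 10 3 5)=[0, 4, 7, 5, 1, 2, 10, 6, 8, 9, 3]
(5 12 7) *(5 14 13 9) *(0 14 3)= (0 14 13 9 5 12 7 3)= [14, 1, 2, 0, 4, 12, 6, 3, 8, 5, 10, 11, 7, 9, 13]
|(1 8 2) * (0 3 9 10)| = |(0 3 9 10)(1 8 2)| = 12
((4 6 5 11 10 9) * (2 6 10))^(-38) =((2 6 5 11)(4 10 9))^(-38) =(2 5)(4 10 9)(6 11)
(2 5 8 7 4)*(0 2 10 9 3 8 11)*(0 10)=(0 2 5 11 10 9 3 8 7 4)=[2, 1, 5, 8, 0, 11, 6, 4, 7, 3, 9, 10]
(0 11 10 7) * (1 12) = (0 11 10 7)(1 12) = [11, 12, 2, 3, 4, 5, 6, 0, 8, 9, 7, 10, 1]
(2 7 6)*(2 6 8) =(2 7 8) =[0, 1, 7, 3, 4, 5, 6, 8, 2]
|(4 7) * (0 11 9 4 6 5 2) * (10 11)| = |(0 10 11 9 4 7 6 5 2)| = 9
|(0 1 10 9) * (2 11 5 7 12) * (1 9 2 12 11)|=6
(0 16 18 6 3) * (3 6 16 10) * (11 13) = [10, 1, 2, 0, 4, 5, 6, 7, 8, 9, 3, 13, 12, 11, 14, 15, 18, 17, 16] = (0 10 3)(11 13)(16 18)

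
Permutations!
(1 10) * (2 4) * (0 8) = (0 8)(1 10)(2 4) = [8, 10, 4, 3, 2, 5, 6, 7, 0, 9, 1]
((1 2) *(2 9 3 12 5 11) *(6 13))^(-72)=(13)(1 11 12 9 2 5 3)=((1 9 3 12 5 11 2)(6 13))^(-72)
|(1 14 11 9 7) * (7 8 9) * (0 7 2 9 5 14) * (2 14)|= |(0 7 1)(2 9 8 5)(11 14)|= 12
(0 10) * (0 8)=(0 10 8)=[10, 1, 2, 3, 4, 5, 6, 7, 0, 9, 8]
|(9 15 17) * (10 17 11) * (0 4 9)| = 7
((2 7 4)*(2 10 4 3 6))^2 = ((2 7 3 6)(4 10))^2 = (10)(2 3)(6 7)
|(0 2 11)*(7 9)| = 6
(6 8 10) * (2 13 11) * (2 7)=(2 13 11 7)(6 8 10)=[0, 1, 13, 3, 4, 5, 8, 2, 10, 9, 6, 7, 12, 11]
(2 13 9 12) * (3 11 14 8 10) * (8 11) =[0, 1, 13, 8, 4, 5, 6, 7, 10, 12, 3, 14, 2, 9, 11] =(2 13 9 12)(3 8 10)(11 14)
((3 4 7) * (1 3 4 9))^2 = ((1 3 9)(4 7))^2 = (1 9 3)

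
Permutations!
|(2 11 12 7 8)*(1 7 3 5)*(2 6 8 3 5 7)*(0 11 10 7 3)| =|(0 11 12 5 1 2 10 7)(6 8)| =8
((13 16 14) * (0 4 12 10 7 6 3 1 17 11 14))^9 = (0 11 6 4 14 3 12 13 1 10 16 17 7)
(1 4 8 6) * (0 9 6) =[9, 4, 2, 3, 8, 5, 1, 7, 0, 6] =(0 9 6 1 4 8)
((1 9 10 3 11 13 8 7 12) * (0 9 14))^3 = (0 3 8 1 9 11 7 14 10 13 12)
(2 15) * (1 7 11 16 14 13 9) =(1 7 11 16 14 13 9)(2 15) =[0, 7, 15, 3, 4, 5, 6, 11, 8, 1, 10, 16, 12, 9, 13, 2, 14]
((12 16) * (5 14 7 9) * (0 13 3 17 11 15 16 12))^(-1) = (0 16 15 11 17 3 13)(5 9 7 14)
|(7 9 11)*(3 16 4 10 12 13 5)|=21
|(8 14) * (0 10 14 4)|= |(0 10 14 8 4)|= 5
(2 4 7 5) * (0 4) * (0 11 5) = [4, 1, 11, 3, 7, 2, 6, 0, 8, 9, 10, 5] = (0 4 7)(2 11 5)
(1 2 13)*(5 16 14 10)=(1 2 13)(5 16 14 10)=[0, 2, 13, 3, 4, 16, 6, 7, 8, 9, 5, 11, 12, 1, 10, 15, 14]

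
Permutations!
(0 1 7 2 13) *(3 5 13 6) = (0 1 7 2 6 3 5 13) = [1, 7, 6, 5, 4, 13, 3, 2, 8, 9, 10, 11, 12, 0]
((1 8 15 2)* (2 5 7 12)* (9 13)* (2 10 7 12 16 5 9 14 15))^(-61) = (1 2 8)(5 16 7 10 12)(9 15 14 13)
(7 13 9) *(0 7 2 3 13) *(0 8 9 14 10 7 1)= (0 1)(2 3 13 14 10 7 8 9)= [1, 0, 3, 13, 4, 5, 6, 8, 9, 2, 7, 11, 12, 14, 10]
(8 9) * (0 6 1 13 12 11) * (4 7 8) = (0 6 1 13 12 11)(4 7 8 9) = [6, 13, 2, 3, 7, 5, 1, 8, 9, 4, 10, 0, 11, 12]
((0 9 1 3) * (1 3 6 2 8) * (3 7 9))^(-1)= (0 3)(1 8 2 6)(7 9)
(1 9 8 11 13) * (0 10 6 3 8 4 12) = (0 10 6 3 8 11 13 1 9 4 12) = [10, 9, 2, 8, 12, 5, 3, 7, 11, 4, 6, 13, 0, 1]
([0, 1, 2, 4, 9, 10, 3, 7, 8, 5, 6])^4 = (3 10 9)(4 6 5)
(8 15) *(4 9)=(4 9)(8 15)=[0, 1, 2, 3, 9, 5, 6, 7, 15, 4, 10, 11, 12, 13, 14, 8]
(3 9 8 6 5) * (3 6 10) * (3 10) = (10)(3 9 8)(5 6) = [0, 1, 2, 9, 4, 6, 5, 7, 3, 8, 10]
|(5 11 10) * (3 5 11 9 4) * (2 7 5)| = |(2 7 5 9 4 3)(10 11)| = 6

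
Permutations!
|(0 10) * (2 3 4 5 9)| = |(0 10)(2 3 4 5 9)| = 10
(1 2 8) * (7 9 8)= (1 2 7 9 8)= [0, 2, 7, 3, 4, 5, 6, 9, 1, 8]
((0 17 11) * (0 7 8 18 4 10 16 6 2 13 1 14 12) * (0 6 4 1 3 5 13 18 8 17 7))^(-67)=(0 7 17 11)(1 18 2 6 12 14)(3 13 5)(4 16 10)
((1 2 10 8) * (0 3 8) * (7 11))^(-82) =((0 3 8 1 2 10)(7 11))^(-82) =(11)(0 8 2)(1 10 3)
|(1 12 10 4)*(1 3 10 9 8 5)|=15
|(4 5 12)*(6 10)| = 6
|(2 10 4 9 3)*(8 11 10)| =|(2 8 11 10 4 9 3)| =7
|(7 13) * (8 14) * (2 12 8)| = |(2 12 8 14)(7 13)| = 4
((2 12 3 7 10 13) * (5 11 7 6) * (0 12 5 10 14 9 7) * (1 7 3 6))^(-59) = ((0 12 6 10 13 2 5 11)(1 7 14 9 3))^(-59) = (0 2 6 11 13 12 5 10)(1 7 14 9 3)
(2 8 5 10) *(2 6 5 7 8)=(5 10 6)(7 8)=[0, 1, 2, 3, 4, 10, 5, 8, 7, 9, 6]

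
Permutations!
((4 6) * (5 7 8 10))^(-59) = ((4 6)(5 7 8 10))^(-59) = (4 6)(5 7 8 10)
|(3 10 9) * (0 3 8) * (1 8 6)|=7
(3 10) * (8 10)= [0, 1, 2, 8, 4, 5, 6, 7, 10, 9, 3]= (3 8 10)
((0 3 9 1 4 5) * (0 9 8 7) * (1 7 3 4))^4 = ((0 4 5 9 7)(3 8))^4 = (0 7 9 5 4)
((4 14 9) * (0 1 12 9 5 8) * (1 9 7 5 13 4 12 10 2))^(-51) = ((0 9 12 7 5 8)(1 10 2)(4 14 13))^(-51) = (14)(0 7)(5 9)(8 12)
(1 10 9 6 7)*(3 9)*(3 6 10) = [0, 3, 2, 9, 4, 5, 7, 1, 8, 10, 6] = (1 3 9 10 6 7)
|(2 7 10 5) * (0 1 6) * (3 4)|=|(0 1 6)(2 7 10 5)(3 4)|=12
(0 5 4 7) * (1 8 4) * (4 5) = (0 4 7)(1 8 5) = [4, 8, 2, 3, 7, 1, 6, 0, 5]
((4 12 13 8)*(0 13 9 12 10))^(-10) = (13)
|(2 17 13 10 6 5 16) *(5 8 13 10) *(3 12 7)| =24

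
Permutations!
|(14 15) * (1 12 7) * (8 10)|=|(1 12 7)(8 10)(14 15)|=6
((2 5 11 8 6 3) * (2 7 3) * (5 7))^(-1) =((2 7 3 5 11 8 6))^(-1) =(2 6 8 11 5 3 7)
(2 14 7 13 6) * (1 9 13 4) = [0, 9, 14, 3, 1, 5, 2, 4, 8, 13, 10, 11, 12, 6, 7] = (1 9 13 6 2 14 7 4)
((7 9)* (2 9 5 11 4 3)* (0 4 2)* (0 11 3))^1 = ((0 4)(2 9 7 5 3 11))^1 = (0 4)(2 9 7 5 3 11)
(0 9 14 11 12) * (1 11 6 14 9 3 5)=(0 3 5 1 11 12)(6 14)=[3, 11, 2, 5, 4, 1, 14, 7, 8, 9, 10, 12, 0, 13, 6]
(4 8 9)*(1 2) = (1 2)(4 8 9) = [0, 2, 1, 3, 8, 5, 6, 7, 9, 4]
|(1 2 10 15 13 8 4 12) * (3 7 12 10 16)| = 30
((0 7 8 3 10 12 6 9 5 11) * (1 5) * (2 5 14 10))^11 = ((0 7 8 3 2 5 11)(1 14 10 12 6 9))^11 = (0 2 7 5 8 11 3)(1 9 6 12 10 14)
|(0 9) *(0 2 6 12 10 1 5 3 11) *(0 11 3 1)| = |(0 9 2 6 12 10)(1 5)| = 6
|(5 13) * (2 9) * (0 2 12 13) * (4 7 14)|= |(0 2 9 12 13 5)(4 7 14)|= 6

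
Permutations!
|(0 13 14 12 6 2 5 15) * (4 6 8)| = 10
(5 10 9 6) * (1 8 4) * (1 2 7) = [0, 8, 7, 3, 2, 10, 5, 1, 4, 6, 9] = (1 8 4 2 7)(5 10 9 6)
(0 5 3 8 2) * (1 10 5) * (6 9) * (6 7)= (0 1 10 5 3 8 2)(6 9 7)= [1, 10, 0, 8, 4, 3, 9, 6, 2, 7, 5]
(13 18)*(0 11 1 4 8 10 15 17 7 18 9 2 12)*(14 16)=(0 11 1 4 8 10 15 17 7 18 13 9 2 12)(14 16)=[11, 4, 12, 3, 8, 5, 6, 18, 10, 2, 15, 1, 0, 9, 16, 17, 14, 7, 13]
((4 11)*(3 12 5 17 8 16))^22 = (3 8 5)(12 16 17)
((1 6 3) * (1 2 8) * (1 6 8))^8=((1 8 6 3 2))^8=(1 3 8 2 6)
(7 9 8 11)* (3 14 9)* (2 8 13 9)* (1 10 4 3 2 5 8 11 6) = (1 10 4 3 14 5 8 6)(2 11 7)(9 13) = [0, 10, 11, 14, 3, 8, 1, 2, 6, 13, 4, 7, 12, 9, 5]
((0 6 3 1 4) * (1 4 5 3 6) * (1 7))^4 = (0 3 1)(4 5 7)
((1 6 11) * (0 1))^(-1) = ((0 1 6 11))^(-1) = (0 11 6 1)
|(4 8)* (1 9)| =|(1 9)(4 8)| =2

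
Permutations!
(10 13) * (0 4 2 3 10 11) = (0 4 2 3 10 13 11) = [4, 1, 3, 10, 2, 5, 6, 7, 8, 9, 13, 0, 12, 11]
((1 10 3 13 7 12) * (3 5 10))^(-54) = ((1 3 13 7 12)(5 10))^(-54) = (1 3 13 7 12)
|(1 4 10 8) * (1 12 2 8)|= 3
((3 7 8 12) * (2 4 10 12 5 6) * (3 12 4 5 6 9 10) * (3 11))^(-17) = (12)(2 10 3 6 9 11 8 5 4 7)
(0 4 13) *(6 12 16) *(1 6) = (0 4 13)(1 6 12 16) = [4, 6, 2, 3, 13, 5, 12, 7, 8, 9, 10, 11, 16, 0, 14, 15, 1]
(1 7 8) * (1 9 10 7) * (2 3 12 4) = (2 3 12 4)(7 8 9 10) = [0, 1, 3, 12, 2, 5, 6, 8, 9, 10, 7, 11, 4]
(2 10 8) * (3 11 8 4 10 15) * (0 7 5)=[7, 1, 15, 11, 10, 0, 6, 5, 2, 9, 4, 8, 12, 13, 14, 3]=(0 7 5)(2 15 3 11 8)(4 10)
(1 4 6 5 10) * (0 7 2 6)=(0 7 2 6 5 10 1 4)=[7, 4, 6, 3, 0, 10, 5, 2, 8, 9, 1]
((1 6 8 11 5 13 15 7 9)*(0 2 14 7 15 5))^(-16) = (15)(0 14 9 6 11 2 7 1 8)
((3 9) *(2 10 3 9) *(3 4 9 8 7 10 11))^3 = (11)(4 7 9 10 8)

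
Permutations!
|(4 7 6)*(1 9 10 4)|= 6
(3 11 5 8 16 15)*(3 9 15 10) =(3 11 5 8 16 10)(9 15) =[0, 1, 2, 11, 4, 8, 6, 7, 16, 15, 3, 5, 12, 13, 14, 9, 10]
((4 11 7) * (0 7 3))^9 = ((0 7 4 11 3))^9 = (0 3 11 4 7)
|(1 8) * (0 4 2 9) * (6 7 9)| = |(0 4 2 6 7 9)(1 8)| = 6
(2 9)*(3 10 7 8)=(2 9)(3 10 7 8)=[0, 1, 9, 10, 4, 5, 6, 8, 3, 2, 7]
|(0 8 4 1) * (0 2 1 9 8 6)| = |(0 6)(1 2)(4 9 8)| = 6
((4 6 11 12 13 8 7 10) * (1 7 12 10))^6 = ((1 7)(4 6 11 10)(8 12 13))^6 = (13)(4 11)(6 10)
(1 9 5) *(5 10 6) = (1 9 10 6 5) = [0, 9, 2, 3, 4, 1, 5, 7, 8, 10, 6]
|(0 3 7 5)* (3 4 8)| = 6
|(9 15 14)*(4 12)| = 6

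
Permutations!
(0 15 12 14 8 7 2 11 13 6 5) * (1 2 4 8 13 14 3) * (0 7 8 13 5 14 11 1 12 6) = (0 15 6 14 5 7 4 13)(1 2)(3 12) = [15, 2, 1, 12, 13, 7, 14, 4, 8, 9, 10, 11, 3, 0, 5, 6]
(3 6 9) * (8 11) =(3 6 9)(8 11) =[0, 1, 2, 6, 4, 5, 9, 7, 11, 3, 10, 8]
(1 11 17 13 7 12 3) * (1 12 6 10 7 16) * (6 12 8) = (1 11 17 13 16)(3 8 6 10 7 12) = [0, 11, 2, 8, 4, 5, 10, 12, 6, 9, 7, 17, 3, 16, 14, 15, 1, 13]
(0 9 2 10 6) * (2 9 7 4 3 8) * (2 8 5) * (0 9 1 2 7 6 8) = (0 6 9 1 2 10 8)(3 5 7 4) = [6, 2, 10, 5, 3, 7, 9, 4, 0, 1, 8]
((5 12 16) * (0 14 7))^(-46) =((0 14 7)(5 12 16))^(-46) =(0 7 14)(5 16 12)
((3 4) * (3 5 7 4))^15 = ((4 5 7))^15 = (7)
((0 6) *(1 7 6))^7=((0 1 7 6))^7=(0 6 7 1)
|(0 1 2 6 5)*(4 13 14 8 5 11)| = 10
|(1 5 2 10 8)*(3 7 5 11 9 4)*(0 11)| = 11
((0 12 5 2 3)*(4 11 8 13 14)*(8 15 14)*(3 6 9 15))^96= ((0 12 5 2 6 9 15 14 4 11 3)(8 13))^96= (0 4 9 5 3 14 6 12 11 15 2)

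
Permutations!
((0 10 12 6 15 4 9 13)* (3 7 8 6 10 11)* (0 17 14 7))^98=((0 11 3)(4 9 13 17 14 7 8 6 15)(10 12))^98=(0 3 11)(4 15 6 8 7 14 17 13 9)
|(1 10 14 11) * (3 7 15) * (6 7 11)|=|(1 10 14 6 7 15 3 11)|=8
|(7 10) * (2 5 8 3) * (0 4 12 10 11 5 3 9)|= 18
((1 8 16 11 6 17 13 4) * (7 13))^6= ((1 8 16 11 6 17 7 13 4))^6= (1 7 11)(4 17 16)(6 8 13)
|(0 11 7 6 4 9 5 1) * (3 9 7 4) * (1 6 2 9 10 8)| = 12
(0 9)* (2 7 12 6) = (0 9)(2 7 12 6) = [9, 1, 7, 3, 4, 5, 2, 12, 8, 0, 10, 11, 6]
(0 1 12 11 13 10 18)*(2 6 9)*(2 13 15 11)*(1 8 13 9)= (0 8 13 10 18)(1 12 2 6)(11 15)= [8, 12, 6, 3, 4, 5, 1, 7, 13, 9, 18, 15, 2, 10, 14, 11, 16, 17, 0]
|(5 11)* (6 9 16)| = 6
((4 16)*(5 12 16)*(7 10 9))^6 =(4 12)(5 16)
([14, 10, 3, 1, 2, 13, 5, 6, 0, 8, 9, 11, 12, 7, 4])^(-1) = (0 8 9 10 1 3 2 4 14)(5 6 7 13)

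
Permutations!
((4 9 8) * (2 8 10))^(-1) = ((2 8 4 9 10))^(-1) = (2 10 9 4 8)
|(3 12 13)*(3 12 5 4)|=6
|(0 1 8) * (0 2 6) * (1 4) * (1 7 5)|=8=|(0 4 7 5 1 8 2 6)|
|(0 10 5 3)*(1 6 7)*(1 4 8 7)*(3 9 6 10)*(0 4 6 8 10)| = 10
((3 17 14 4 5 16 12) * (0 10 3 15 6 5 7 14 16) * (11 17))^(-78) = ((0 10 3 11 17 16 12 15 6 5)(4 7 14))^(-78) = (0 3 17 12 6)(5 10 11 16 15)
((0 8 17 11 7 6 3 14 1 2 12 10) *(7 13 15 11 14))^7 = (0 10 12 2 1 14 17 8)(3 7 6)(11 13 15)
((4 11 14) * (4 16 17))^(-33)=(4 14 17 11 16)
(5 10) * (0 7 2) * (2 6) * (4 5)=(0 7 6 2)(4 5 10)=[7, 1, 0, 3, 5, 10, 2, 6, 8, 9, 4]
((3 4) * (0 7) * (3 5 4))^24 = (7)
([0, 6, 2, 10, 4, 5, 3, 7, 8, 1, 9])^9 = [0, 9, 2, 6, 4, 5, 1, 7, 8, 10, 3]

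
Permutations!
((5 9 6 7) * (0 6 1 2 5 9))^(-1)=(0 5 2 1 9 7 6)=((0 6 7 9 1 2 5))^(-1)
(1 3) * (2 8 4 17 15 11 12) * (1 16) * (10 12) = (1 3 16)(2 8 4 17 15 11 10 12) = [0, 3, 8, 16, 17, 5, 6, 7, 4, 9, 12, 10, 2, 13, 14, 11, 1, 15]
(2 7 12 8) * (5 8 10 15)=(2 7 12 10 15 5 8)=[0, 1, 7, 3, 4, 8, 6, 12, 2, 9, 15, 11, 10, 13, 14, 5]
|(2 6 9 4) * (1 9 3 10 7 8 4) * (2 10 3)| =|(1 9)(2 6)(4 10 7 8)| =4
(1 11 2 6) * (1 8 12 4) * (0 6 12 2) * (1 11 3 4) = [6, 3, 12, 4, 11, 5, 8, 7, 2, 9, 10, 0, 1] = (0 6 8 2 12 1 3 4 11)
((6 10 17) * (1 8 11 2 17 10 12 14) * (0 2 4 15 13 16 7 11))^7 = (0 8 1 14 12 6 17 2)(4 15 13 16 7 11)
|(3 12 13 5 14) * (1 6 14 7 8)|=9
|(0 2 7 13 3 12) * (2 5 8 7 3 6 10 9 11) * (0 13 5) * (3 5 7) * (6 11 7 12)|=11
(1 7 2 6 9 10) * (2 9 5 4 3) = (1 7 9 10)(2 6 5 4 3) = [0, 7, 6, 2, 3, 4, 5, 9, 8, 10, 1]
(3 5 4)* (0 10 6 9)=[10, 1, 2, 5, 3, 4, 9, 7, 8, 0, 6]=(0 10 6 9)(3 5 4)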